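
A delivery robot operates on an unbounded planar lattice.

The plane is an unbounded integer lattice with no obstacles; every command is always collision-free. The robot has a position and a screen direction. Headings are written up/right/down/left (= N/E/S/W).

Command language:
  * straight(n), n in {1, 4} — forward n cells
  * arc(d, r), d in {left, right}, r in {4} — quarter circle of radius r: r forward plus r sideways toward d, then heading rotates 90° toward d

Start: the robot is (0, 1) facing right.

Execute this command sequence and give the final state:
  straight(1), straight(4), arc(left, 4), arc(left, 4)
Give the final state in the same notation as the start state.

(5, 9) facing left

start: (0, 1) facing right
1. straight(1) → (1, 1) facing right
2. straight(4) → (5, 1) facing right
3. arc(left, 4) → (9, 5) facing up
4. arc(left, 4) → (5, 9) facing left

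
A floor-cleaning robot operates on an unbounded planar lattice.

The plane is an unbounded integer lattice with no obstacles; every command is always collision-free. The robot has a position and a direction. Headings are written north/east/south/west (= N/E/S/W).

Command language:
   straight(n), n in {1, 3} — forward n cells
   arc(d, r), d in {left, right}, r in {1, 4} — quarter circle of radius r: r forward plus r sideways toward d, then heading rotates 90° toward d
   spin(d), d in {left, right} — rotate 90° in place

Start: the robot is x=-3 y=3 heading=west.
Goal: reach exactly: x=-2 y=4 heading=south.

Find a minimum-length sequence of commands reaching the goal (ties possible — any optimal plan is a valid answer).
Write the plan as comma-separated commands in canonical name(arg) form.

arc(right, 4), arc(right, 1), arc(right, 4)

begin: x=-3 y=3 heading=west
1. arc(right, 4) → x=-7 y=7 heading=north
2. arc(right, 1) → x=-6 y=8 heading=east
3. arc(right, 4) → x=-2 y=4 heading=south
no 2-step plan works, so 3 is optimal.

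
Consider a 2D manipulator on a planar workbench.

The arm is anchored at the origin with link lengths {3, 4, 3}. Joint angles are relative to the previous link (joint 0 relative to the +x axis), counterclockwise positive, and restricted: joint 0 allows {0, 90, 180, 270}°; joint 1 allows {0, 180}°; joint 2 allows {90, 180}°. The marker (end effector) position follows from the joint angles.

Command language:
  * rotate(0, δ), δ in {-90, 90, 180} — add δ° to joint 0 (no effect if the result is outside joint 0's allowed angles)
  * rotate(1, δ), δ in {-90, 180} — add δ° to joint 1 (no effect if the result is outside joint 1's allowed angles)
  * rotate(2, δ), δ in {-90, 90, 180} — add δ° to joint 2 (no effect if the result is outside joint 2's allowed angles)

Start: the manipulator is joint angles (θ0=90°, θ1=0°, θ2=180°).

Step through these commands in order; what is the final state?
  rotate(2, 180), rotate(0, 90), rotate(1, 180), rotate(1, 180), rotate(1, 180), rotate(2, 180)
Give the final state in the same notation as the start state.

t0: joint angles (θ0=90°, θ1=0°, θ2=180°)
1. rotate(2, 180) → joint angles (θ0=90°, θ1=0°, θ2=180°)
2. rotate(0, 90) → joint angles (θ0=180°, θ1=0°, θ2=180°)
3. rotate(1, 180) → joint angles (θ0=180°, θ1=180°, θ2=180°)
4. rotate(1, 180) → joint angles (θ0=180°, θ1=0°, θ2=180°)
5. rotate(1, 180) → joint angles (θ0=180°, θ1=180°, θ2=180°)
6. rotate(2, 180) → joint angles (θ0=180°, θ1=180°, θ2=180°)

joint angles (θ0=180°, θ1=180°, θ2=180°)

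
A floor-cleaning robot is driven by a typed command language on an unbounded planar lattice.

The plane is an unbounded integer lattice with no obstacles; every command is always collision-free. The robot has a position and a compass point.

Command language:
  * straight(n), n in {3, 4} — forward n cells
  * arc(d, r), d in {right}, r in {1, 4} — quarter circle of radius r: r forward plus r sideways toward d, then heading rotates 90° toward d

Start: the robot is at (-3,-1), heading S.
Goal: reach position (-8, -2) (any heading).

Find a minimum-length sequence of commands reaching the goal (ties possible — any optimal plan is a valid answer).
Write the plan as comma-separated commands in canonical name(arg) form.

arc(right, 1), straight(4)

begin: at (-3,-1), heading S
t=1 arc(right, 1) ⇒ at (-4,-2), heading W
t=2 straight(4) ⇒ at (-8,-2), heading W
shorter routes all fall short; 2 is best.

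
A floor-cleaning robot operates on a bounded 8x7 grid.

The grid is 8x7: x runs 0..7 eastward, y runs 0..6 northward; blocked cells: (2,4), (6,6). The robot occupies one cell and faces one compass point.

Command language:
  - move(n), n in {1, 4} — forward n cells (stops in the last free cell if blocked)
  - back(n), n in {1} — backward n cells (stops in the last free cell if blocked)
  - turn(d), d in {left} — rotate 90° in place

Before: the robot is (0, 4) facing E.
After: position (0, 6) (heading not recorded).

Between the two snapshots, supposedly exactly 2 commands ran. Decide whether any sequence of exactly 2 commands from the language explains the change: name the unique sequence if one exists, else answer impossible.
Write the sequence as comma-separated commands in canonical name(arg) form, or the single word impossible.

turn(left), move(4)

key: move(4) runs into the grid edge before its full distance
from: (0, 4) facing E
1. turn(left) → (0, 4) facing N
2. move(4) → (0, 6) facing N
no rival 2-sequence matches.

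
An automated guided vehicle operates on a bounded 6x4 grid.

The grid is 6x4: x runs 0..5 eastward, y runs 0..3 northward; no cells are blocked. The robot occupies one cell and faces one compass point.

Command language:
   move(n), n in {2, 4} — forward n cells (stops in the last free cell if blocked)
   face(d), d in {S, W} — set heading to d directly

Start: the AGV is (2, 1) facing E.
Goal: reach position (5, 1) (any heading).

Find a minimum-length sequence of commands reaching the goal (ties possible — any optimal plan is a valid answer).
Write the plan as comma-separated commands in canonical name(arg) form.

initial: (2, 1) facing E
t=1 move(4) ⇒ (5, 1) facing E
minimal: 1 command(s), checked below 1.

move(4)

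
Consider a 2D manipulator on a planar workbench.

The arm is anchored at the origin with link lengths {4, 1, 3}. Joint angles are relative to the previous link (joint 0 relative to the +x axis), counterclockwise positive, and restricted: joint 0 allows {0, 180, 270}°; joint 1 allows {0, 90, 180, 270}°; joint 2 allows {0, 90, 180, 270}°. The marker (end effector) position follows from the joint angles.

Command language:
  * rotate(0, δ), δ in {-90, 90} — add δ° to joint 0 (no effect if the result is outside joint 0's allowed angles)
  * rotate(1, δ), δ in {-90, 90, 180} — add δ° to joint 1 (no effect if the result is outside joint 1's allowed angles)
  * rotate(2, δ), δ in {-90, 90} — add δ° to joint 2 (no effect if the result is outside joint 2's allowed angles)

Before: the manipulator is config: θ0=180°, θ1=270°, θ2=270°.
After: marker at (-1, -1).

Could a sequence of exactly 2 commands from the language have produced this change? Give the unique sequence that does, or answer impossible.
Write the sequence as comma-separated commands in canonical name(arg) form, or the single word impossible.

rotate(0, -90), rotate(0, 90)

key: order matters: swapping rotate(0, -90) and rotate(0, 90) lands elsewhere
initial: config: θ0=180°, θ1=270°, θ2=270°
1. rotate(0, -90) → config: θ0=180°, θ1=270°, θ2=270°
2. rotate(0, 90) → config: θ0=270°, θ1=270°, θ2=270°
no rival 2-sequence matches.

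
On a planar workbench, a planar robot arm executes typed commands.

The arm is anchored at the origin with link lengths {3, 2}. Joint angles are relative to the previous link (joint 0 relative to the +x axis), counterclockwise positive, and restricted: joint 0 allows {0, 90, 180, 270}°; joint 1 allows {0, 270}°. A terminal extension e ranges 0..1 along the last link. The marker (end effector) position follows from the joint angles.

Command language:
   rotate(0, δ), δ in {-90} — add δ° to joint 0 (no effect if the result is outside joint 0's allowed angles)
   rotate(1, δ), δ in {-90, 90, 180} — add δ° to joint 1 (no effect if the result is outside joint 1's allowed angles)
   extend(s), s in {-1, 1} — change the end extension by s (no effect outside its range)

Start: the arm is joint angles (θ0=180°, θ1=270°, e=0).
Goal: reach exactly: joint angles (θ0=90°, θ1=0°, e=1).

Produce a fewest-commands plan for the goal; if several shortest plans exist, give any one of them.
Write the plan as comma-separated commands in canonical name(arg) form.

t0: joint angles (θ0=180°, θ1=270°, e=0)
1. rotate(0, -90) → joint angles (θ0=90°, θ1=270°, e=0)
2. extend(1) → joint angles (θ0=90°, θ1=270°, e=1)
3. rotate(1, 90) → joint angles (θ0=90°, θ1=0°, e=1)
shorter routes all fall short; 3 is best.

rotate(0, -90), extend(1), rotate(1, 90)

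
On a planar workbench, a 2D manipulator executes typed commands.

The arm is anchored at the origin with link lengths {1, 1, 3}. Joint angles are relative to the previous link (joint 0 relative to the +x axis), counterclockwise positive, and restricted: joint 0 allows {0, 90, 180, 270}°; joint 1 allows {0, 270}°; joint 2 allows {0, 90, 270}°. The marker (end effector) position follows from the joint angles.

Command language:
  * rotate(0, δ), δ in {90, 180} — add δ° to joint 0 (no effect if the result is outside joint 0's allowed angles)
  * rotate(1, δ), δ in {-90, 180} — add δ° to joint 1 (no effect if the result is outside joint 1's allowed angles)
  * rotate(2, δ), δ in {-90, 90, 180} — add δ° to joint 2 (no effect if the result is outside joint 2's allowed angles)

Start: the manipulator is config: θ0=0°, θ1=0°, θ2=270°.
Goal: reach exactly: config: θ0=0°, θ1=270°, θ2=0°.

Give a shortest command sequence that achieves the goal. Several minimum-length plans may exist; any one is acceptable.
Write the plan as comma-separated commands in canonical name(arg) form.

begin: config: θ0=0°, θ1=0°, θ2=270°
t=1 rotate(1, -90) ⇒ config: θ0=0°, θ1=270°, θ2=270°
t=2 rotate(2, 90) ⇒ config: θ0=0°, θ1=270°, θ2=0°
shorter routes all fall short; 2 is best.

rotate(1, -90), rotate(2, 90)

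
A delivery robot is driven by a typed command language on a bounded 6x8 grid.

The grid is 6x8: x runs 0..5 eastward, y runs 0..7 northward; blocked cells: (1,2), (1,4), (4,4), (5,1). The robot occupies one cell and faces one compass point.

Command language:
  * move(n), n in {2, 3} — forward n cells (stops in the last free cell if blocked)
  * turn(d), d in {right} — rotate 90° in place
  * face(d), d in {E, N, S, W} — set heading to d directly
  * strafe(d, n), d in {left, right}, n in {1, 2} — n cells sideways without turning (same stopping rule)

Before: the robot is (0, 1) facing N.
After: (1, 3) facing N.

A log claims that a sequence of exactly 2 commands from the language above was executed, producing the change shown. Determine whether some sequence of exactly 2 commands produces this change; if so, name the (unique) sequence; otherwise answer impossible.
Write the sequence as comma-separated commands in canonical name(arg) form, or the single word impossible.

move(2), strafe(right, 1)

key: order matters: swapping move(2) and strafe(right, 1) lands elsewhere
from: (0, 1) facing N
t=1 move(2) ⇒ (0, 3) facing N
t=2 strafe(right, 1) ⇒ (1, 3) facing N
uniquely the one of 121 2-step routes that fits.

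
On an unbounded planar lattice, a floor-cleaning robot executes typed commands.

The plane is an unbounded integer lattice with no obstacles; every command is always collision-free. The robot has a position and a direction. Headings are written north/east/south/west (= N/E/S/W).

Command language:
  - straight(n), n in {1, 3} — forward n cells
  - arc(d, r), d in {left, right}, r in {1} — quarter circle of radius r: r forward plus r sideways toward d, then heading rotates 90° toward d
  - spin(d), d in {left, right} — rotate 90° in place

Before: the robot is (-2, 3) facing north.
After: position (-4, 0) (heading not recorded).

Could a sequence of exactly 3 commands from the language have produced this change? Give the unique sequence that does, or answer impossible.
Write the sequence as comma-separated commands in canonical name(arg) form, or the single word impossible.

key: running straight(3) before arc(left, 1) would end elsewhere — order is forced
t0: (-2, 3) facing north
[1] after arc(left, 1): (-3, 4) facing west
[2] after arc(left, 1): (-4, 3) facing south
[3] after straight(3): (-4, 0) facing south
all 216 alternatives checked — unique.

arc(left, 1), arc(left, 1), straight(3)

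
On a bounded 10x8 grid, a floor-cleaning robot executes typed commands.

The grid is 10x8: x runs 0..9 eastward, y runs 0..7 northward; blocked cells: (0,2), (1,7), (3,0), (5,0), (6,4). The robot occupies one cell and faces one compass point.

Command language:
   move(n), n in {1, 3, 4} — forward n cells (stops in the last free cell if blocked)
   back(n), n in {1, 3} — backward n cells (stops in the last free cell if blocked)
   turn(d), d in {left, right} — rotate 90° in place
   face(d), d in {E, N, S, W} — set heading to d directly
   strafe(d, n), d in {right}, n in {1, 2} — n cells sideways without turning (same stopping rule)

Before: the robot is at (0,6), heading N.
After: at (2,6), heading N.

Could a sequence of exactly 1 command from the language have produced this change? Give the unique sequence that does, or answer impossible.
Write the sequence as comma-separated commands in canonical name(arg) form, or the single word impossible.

key: still facing N — the one step turns nothing
initial: at (0,6), heading N
t=1 strafe(right, 2) ⇒ at (2,6), heading N
no rival 1-sequence matches.

strafe(right, 2)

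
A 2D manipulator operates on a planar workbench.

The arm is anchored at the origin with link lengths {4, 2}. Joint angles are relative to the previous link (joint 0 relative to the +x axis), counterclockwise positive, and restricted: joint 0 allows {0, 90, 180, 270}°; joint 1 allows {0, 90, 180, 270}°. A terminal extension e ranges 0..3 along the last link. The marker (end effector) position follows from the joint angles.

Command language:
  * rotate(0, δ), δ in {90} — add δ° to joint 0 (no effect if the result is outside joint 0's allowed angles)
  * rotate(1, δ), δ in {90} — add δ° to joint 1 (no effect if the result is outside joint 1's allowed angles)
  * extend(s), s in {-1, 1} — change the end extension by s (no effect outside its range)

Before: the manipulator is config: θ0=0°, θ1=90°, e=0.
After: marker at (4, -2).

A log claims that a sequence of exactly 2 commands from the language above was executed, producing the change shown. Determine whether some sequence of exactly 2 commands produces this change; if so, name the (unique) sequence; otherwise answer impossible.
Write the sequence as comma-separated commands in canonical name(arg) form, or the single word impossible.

initial: config: θ0=0°, θ1=90°, e=0
1. rotate(1, 90) → config: θ0=0°, θ1=180°, e=0
2. rotate(1, 90) → config: θ0=0°, θ1=270°, e=0
no rival 2-sequence matches.

rotate(1, 90), rotate(1, 90)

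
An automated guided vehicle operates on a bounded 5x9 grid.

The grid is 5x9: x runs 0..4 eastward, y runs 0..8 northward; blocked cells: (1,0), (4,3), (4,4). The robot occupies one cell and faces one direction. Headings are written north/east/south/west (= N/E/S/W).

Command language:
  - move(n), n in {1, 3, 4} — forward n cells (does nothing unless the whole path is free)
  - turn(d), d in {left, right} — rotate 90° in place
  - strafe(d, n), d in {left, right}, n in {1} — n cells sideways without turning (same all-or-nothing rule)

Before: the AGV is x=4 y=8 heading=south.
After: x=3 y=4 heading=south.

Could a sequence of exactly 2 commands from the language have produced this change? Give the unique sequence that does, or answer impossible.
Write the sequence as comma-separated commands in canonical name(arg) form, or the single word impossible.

key: running move(4) before strafe(right, 1) would end elsewhere — order is forced
start: x=4 y=8 heading=south
t=1 strafe(right, 1) ⇒ x=3 y=8 heading=south
t=2 move(4) ⇒ x=3 y=4 heading=south
no rival 2-sequence matches.

strafe(right, 1), move(4)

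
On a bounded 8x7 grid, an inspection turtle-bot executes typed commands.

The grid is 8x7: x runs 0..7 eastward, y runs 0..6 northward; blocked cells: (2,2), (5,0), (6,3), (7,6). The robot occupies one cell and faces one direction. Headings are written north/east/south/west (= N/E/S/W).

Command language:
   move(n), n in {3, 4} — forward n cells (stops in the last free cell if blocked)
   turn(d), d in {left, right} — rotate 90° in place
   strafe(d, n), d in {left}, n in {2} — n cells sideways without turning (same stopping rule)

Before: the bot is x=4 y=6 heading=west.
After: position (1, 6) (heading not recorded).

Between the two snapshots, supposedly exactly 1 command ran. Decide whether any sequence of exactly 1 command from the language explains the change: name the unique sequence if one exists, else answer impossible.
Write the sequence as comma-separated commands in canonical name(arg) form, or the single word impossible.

begin: x=4 y=6 heading=west
step 1 (move(3)): x=1 y=6 heading=west
uniquely the one of 5 1-step routes that fits.

move(3)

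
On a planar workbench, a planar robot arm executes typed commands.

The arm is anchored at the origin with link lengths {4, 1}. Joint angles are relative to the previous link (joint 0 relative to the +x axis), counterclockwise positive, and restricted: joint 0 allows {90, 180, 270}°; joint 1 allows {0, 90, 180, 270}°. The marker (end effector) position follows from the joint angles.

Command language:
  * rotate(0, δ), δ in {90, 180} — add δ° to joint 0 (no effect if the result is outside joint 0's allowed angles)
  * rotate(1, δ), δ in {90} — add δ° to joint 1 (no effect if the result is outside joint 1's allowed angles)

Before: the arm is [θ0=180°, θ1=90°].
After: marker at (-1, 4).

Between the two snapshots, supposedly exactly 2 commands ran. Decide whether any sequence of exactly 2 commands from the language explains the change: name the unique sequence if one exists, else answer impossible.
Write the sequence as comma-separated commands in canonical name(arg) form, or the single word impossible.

key: running rotate(0, 180) before rotate(0, 90) would end elsewhere — order is forced
begin: [θ0=180°, θ1=90°]
step 1 (rotate(0, 90)): [θ0=270°, θ1=90°]
step 2 (rotate(0, 180)): [θ0=90°, θ1=90°]
all 9 alternatives checked — unique.

rotate(0, 90), rotate(0, 180)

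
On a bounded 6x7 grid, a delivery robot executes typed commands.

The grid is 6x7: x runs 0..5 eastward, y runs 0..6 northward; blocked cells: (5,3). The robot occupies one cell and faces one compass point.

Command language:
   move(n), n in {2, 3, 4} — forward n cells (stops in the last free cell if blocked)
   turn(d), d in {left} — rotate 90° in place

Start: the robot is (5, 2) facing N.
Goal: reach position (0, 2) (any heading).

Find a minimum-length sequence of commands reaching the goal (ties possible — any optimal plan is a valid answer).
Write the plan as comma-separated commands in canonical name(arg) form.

turn(left), move(3), move(3)

start: (5, 2) facing N
t=1 turn(left) ⇒ (5, 2) facing W
t=2 move(3) ⇒ (2, 2) facing W
t=3 move(3) ⇒ (0, 2) facing W
minimal: 3 command(s), checked below 3.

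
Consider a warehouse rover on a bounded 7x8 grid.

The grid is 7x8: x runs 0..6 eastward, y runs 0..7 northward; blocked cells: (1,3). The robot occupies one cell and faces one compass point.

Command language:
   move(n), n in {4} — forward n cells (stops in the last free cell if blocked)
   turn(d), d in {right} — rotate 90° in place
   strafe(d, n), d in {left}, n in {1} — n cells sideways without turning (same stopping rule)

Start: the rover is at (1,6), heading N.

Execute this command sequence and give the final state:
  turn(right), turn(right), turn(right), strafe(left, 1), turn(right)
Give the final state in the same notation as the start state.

initial: at (1,6), heading N
1. turn(right) → at (1,6), heading E
2. turn(right) → at (1,6), heading S
3. turn(right) → at (1,6), heading W
4. strafe(left, 1) → at (1,5), heading W
5. turn(right) → at (1,5), heading N

at (1,5), heading N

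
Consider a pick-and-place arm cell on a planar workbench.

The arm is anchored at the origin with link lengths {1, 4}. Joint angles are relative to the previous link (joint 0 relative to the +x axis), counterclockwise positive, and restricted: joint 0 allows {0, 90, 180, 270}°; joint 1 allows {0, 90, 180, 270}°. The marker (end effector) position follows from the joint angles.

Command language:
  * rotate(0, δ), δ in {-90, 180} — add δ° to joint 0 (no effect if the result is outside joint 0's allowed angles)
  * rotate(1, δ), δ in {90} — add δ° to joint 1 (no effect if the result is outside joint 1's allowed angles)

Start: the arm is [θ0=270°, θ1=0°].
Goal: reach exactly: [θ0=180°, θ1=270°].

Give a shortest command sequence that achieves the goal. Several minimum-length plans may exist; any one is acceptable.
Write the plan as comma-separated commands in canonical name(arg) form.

rotate(0, -90), rotate(1, 90), rotate(1, 90), rotate(1, 90)

start: [θ0=270°, θ1=0°]
[1] after rotate(0, -90): [θ0=180°, θ1=0°]
[2] after rotate(1, 90): [θ0=180°, θ1=90°]
[3] after rotate(1, 90): [θ0=180°, θ1=180°]
[4] after rotate(1, 90): [θ0=180°, θ1=270°]
shorter routes all fall short; 4 is best.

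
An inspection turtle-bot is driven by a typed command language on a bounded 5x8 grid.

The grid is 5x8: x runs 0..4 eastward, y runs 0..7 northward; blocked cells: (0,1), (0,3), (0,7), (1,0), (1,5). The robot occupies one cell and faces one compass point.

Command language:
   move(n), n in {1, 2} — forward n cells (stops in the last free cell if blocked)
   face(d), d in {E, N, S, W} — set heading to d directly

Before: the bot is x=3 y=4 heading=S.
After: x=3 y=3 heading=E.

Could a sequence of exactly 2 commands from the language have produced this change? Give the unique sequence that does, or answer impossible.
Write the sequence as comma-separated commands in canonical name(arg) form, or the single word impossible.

move(1), face(E)

key: running face(E) before move(1) would end elsewhere — order is forced
start: x=3 y=4 heading=S
1. move(1) → x=3 y=3 heading=S
2. face(E) → x=3 y=3 heading=E
uniquely the one of 36 2-step routes that fits.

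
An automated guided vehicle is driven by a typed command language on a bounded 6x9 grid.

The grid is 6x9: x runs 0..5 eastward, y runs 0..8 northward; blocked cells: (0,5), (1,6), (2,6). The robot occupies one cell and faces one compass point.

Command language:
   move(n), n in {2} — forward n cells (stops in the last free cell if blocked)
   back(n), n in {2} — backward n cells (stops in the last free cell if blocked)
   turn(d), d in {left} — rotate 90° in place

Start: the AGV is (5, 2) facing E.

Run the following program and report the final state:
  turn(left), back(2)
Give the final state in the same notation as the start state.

begin: (5, 2) facing E
1. turn(left) → (5, 2) facing N
2. back(2) → (5, 0) facing N

(5, 0) facing N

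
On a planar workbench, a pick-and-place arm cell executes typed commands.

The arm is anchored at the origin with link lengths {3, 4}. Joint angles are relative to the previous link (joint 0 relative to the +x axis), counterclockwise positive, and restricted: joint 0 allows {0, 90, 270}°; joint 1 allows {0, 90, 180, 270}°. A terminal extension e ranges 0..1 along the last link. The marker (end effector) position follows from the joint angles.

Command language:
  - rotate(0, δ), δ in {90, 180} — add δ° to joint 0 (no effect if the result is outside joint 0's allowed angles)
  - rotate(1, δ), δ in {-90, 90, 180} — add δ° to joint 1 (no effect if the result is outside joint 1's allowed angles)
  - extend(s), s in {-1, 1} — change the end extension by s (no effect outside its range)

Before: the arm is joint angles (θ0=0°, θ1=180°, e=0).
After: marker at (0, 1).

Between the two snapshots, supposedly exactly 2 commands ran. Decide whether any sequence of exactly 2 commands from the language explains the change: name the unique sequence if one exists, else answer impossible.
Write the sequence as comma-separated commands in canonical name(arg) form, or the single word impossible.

key: running rotate(0, 180) before rotate(0, 90) would end elsewhere — order is forced
initial: joint angles (θ0=0°, θ1=180°, e=0)
t=1 rotate(0, 90) ⇒ joint angles (θ0=90°, θ1=180°, e=0)
t=2 rotate(0, 180) ⇒ joint angles (θ0=270°, θ1=180°, e=0)
no rival 2-sequence matches.

rotate(0, 90), rotate(0, 180)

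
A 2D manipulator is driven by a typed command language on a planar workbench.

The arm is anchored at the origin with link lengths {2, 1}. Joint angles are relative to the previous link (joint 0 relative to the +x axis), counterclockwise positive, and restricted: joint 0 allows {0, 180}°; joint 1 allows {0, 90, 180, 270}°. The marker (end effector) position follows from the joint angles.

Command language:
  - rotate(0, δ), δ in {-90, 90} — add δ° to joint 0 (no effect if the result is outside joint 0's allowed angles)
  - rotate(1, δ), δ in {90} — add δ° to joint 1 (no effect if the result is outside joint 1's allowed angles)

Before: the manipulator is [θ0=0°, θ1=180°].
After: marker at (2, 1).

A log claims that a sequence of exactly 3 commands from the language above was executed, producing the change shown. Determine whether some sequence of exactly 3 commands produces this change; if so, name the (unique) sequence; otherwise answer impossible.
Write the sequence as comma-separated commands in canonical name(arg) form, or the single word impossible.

initial: [θ0=0°, θ1=180°]
step 1 (rotate(1, 90)): [θ0=0°, θ1=270°]
step 2 (rotate(1, 90)): [θ0=0°, θ1=0°]
step 3 (rotate(1, 90)): [θ0=0°, θ1=90°]
uniquely the one of 27 3-step routes that fits.

rotate(1, 90), rotate(1, 90), rotate(1, 90)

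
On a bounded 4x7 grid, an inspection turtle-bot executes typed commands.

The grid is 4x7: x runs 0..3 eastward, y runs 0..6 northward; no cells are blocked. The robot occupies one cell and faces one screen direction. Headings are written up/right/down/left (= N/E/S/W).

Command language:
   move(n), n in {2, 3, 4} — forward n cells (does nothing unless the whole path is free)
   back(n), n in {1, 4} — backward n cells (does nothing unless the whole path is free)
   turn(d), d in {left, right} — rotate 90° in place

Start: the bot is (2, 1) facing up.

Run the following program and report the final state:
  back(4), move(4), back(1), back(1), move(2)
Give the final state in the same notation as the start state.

from: (2, 1) facing up
1. back(4) → (2, 1) facing up
2. move(4) → (2, 5) facing up
3. back(1) → (2, 4) facing up
4. back(1) → (2, 3) facing up
5. move(2) → (2, 5) facing up

(2, 5) facing up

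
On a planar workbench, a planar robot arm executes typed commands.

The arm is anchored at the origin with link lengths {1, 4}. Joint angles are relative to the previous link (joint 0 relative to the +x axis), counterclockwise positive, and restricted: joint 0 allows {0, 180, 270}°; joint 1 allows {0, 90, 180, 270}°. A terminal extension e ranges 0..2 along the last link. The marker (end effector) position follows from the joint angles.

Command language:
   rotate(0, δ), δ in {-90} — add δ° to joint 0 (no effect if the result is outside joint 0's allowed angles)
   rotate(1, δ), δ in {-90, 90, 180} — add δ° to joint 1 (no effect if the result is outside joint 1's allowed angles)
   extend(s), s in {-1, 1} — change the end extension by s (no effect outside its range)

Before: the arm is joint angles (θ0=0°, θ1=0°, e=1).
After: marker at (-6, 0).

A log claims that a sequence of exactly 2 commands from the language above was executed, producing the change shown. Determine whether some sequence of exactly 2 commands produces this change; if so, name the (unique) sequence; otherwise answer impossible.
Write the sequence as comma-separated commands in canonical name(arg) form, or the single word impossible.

start: joint angles (θ0=0°, θ1=0°, e=1)
t=1 rotate(0, -90) ⇒ joint angles (θ0=270°, θ1=0°, e=1)
t=2 rotate(0, -90) ⇒ joint angles (θ0=180°, θ1=0°, e=1)
uniquely the one of 36 2-step routes that fits.

rotate(0, -90), rotate(0, -90)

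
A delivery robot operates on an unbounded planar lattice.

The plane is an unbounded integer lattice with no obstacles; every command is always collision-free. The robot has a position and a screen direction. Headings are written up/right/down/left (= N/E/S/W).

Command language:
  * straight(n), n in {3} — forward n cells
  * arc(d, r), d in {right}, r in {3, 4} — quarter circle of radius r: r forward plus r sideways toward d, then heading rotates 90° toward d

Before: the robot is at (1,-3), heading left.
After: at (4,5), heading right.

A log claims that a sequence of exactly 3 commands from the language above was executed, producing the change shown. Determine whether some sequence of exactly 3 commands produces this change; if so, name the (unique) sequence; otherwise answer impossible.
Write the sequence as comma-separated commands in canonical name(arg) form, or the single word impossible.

arc(right, 4), arc(right, 4), straight(3)

key: cell and facing (now E) both changed — the 3 commands mix motion and turning
begin: at (1,-3), heading left
[1] after arc(right, 4): at (-3,1), heading up
[2] after arc(right, 4): at (1,5), heading right
[3] after straight(3): at (4,5), heading right
no other 3-command option fits: unique.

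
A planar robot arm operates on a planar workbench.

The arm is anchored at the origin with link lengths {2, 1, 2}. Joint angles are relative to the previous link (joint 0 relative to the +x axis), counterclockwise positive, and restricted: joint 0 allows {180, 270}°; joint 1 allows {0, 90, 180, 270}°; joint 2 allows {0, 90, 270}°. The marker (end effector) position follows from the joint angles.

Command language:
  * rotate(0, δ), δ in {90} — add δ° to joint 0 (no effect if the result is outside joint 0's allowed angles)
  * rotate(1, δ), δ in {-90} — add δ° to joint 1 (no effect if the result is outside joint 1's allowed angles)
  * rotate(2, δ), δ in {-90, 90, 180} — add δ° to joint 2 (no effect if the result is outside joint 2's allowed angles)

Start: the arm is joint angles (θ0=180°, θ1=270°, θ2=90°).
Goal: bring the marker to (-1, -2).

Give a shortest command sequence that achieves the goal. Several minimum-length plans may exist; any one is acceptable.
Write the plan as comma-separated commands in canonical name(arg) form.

begin: joint angles (θ0=180°, θ1=270°, θ2=90°)
1. rotate(2, 180) → joint angles (θ0=180°, θ1=270°, θ2=270°)
2. rotate(1, -90) → joint angles (θ0=180°, θ1=180°, θ2=270°)
nothing shorter than 2 reaches the goal.

rotate(2, 180), rotate(1, -90)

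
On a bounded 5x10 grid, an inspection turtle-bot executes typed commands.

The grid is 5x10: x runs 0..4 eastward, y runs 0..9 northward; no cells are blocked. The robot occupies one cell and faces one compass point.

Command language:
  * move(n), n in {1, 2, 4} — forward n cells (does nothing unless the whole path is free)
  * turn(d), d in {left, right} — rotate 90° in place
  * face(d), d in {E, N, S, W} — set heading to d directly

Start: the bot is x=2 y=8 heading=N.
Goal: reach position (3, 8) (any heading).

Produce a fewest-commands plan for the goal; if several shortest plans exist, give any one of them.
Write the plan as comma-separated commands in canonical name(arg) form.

initial: x=2 y=8 heading=N
1. turn(right) → x=2 y=8 heading=E
2. move(1) → x=3 y=8 heading=E
nothing shorter than 2 reaches the goal.

turn(right), move(1)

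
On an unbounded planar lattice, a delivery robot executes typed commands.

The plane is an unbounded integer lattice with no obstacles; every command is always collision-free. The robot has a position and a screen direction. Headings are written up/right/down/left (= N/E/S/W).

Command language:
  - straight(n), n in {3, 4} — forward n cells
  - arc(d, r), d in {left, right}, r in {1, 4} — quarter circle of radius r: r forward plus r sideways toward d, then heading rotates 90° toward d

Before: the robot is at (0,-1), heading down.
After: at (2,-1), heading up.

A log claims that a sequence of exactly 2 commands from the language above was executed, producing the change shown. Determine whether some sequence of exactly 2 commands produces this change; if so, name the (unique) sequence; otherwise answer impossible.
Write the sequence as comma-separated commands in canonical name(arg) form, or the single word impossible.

key: position moved to (2,-1) AND the heading swung to N — translation plus rotation needed
initial: at (0,-1), heading down
step 1 (arc(left, 1)): at (1,-2), heading right
step 2 (arc(left, 1)): at (2,-1), heading up
all 36 alternatives checked — unique.

arc(left, 1), arc(left, 1)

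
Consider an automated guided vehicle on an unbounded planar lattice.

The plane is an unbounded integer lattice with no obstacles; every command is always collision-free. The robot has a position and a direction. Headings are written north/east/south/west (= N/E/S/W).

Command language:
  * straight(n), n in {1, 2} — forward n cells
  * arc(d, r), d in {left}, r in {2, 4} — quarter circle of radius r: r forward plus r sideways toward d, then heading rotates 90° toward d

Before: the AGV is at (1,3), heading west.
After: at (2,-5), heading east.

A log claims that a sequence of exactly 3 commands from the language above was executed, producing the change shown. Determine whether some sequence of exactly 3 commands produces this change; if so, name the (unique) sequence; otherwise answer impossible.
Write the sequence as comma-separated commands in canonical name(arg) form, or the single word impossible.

key: order matters: swapping arc(left, 4) and straight(1) lands elsewhere
from: at (1,3), heading west
t=1 arc(left, 4) ⇒ at (-3,-1), heading south
t=2 arc(left, 4) ⇒ at (1,-5), heading east
t=3 straight(1) ⇒ at (2,-5), heading east
no other 3-command option fits: unique.

arc(left, 4), arc(left, 4), straight(1)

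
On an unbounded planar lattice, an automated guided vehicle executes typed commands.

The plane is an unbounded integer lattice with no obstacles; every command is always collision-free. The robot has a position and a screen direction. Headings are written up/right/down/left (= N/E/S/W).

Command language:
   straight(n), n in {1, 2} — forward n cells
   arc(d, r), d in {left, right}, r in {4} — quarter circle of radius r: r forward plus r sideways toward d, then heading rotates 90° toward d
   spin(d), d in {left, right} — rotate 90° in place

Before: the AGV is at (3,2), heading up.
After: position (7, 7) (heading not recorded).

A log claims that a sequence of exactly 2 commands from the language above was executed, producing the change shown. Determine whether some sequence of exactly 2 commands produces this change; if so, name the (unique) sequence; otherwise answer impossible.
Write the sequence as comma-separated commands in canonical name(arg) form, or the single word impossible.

straight(1), arc(right, 4)

key: running arc(right, 4) before straight(1) would end elsewhere — order is forced
start: at (3,2), heading up
[1] after straight(1): at (3,3), heading up
[2] after arc(right, 4): at (7,7), heading right
all 36 alternatives checked — unique.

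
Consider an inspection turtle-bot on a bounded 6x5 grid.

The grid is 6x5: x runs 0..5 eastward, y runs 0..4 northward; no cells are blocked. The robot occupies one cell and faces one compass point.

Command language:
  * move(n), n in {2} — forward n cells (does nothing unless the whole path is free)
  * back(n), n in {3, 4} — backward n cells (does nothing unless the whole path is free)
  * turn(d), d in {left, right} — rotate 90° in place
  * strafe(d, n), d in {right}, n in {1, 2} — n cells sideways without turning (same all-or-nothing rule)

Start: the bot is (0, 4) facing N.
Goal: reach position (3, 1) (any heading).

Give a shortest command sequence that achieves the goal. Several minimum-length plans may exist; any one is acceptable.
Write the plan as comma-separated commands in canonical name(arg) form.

strafe(right, 1), back(3), strafe(right, 2)

initial: (0, 4) facing N
t=1 strafe(right, 1) ⇒ (1, 4) facing N
t=2 back(3) ⇒ (1, 1) facing N
t=3 strafe(right, 2) ⇒ (3, 1) facing N
shorter routes all fall short; 3 is best.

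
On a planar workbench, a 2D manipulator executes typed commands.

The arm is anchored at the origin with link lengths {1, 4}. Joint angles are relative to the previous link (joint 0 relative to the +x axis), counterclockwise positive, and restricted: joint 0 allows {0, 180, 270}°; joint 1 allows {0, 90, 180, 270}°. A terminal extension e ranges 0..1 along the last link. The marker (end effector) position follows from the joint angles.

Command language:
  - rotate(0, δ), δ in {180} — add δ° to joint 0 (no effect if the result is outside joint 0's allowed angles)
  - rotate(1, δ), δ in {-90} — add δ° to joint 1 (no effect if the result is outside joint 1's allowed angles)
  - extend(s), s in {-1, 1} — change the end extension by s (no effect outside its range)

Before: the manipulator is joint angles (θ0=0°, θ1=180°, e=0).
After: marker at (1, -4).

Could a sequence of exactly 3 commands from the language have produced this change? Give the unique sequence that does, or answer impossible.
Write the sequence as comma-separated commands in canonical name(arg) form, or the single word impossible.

start: joint angles (θ0=0°, θ1=180°, e=0)
step 1 (rotate(1, -90)): joint angles (θ0=0°, θ1=90°, e=0)
step 2 (rotate(1, -90)): joint angles (θ0=0°, θ1=0°, e=0)
step 3 (rotate(1, -90)): joint angles (θ0=0°, θ1=270°, e=0)
all 64 alternatives checked — unique.

rotate(1, -90), rotate(1, -90), rotate(1, -90)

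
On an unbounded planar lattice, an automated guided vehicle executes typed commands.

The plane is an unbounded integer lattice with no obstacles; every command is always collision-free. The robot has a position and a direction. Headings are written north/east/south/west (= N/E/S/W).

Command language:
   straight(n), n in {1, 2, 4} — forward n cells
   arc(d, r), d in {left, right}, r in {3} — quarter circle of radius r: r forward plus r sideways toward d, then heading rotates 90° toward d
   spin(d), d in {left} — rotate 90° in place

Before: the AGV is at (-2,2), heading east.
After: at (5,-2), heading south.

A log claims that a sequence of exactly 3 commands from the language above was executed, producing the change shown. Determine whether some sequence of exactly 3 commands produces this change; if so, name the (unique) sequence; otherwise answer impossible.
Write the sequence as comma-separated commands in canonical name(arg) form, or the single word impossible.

straight(4), arc(right, 3), straight(1)

key: order matters: swapping straight(4) and straight(1) lands elsewhere
t0: at (-2,2), heading east
step 1 (straight(4)): at (2,2), heading east
step 2 (arc(right, 3)): at (5,-1), heading south
step 3 (straight(1)): at (5,-2), heading south
no other 3-command option fits: unique.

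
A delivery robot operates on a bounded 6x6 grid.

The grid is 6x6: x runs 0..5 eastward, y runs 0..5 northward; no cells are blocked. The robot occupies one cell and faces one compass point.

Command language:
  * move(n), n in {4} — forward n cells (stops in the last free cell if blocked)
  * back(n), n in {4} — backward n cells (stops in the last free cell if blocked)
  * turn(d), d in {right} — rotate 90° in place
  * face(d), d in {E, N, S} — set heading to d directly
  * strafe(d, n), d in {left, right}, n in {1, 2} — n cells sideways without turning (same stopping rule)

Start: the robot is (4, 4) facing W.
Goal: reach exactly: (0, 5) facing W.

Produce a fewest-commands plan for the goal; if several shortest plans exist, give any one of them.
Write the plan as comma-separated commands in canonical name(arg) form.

strafe(right, 2), move(4)

t0: (4, 4) facing W
t=1 strafe(right, 2) ⇒ (4, 5) facing W
t=2 move(4) ⇒ (0, 5) facing W
nothing shorter than 2 reaches the goal.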